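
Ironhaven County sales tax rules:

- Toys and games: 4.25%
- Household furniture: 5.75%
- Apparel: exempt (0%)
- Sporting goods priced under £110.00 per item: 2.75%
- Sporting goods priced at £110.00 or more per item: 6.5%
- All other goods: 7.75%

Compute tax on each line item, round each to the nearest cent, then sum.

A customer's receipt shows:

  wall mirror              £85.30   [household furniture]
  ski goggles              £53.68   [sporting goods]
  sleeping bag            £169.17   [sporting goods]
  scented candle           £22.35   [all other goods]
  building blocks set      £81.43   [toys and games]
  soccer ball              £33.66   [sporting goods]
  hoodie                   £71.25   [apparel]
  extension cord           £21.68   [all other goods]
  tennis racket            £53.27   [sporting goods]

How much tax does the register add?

Wall mirror £85.30: household furniture → 5.75% → £4.90
Ski goggles £53.68: sporting goods, under £110.00 → 2.75% → £1.48
Sleeping bag £169.17: sporting goods, £110.00 or more → 6.5% → £11.00
Scented candle £22.35: all other goods → 7.75% → £1.73
Building blocks set £81.43: toys and games → 4.25% → £3.46
Soccer ball £33.66: sporting goods, under £110.00 → 2.75% → £0.93
Hoodie £71.25: apparel → 0% → £0.00
Extension cord £21.68: all other goods → 7.75% → £1.68
Tennis racket £53.27: sporting goods, under £110.00 → 2.75% → £1.46
Total tax = £4.90 + £1.48 + £11.00 + £1.73 + £3.46 + £0.93 + £1.68 + £1.46 = £26.64

£26.64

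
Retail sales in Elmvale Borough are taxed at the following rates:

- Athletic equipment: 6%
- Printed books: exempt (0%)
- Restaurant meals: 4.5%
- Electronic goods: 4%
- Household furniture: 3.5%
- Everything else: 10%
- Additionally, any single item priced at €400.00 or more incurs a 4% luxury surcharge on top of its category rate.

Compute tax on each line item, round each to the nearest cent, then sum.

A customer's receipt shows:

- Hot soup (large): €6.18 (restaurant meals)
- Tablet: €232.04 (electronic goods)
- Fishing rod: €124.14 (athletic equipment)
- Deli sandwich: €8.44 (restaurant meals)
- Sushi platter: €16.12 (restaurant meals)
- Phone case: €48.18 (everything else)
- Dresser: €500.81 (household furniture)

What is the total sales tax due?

Hot soup (large) €6.18: restaurant meals → 4.5% → €0.28
Tablet €232.04: electronic goods → 4% → €9.28
Fishing rod €124.14: athletic equipment → 6% → €7.45
Deli sandwich €8.44: restaurant meals → 4.5% → €0.38
Sushi platter €16.12: restaurant meals → 4.5% → €0.73
Phone case €48.18: everything else → 10% → €4.82
Dresser €500.81: household furniture → 3.5% + 4% surcharge = 7.5% → €37.56
Total tax = €0.28 + €9.28 + €7.45 + €0.38 + €0.73 + €4.82 + €37.56 = €60.50

€60.50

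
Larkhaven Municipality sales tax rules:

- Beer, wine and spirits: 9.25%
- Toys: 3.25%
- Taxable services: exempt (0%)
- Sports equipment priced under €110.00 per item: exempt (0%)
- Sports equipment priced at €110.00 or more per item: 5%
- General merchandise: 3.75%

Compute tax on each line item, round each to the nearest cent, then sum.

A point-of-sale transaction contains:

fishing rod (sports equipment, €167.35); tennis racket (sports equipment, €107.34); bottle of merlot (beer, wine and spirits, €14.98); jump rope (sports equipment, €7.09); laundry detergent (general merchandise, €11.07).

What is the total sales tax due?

Fishing rod €167.35: sports equipment, €110.00 or more → 5% → €8.37
Tennis racket €107.34: sports equipment, under €110.00 → 0% → €0.00
Bottle of merlot €14.98: beer, wine and spirits → 9.25% → €1.39
Jump rope €7.09: sports equipment, under €110.00 → 0% → €0.00
Laundry detergent €11.07: general merchandise → 3.75% → €0.42
Total tax = €8.37 + €1.39 + €0.42 = €10.18

€10.18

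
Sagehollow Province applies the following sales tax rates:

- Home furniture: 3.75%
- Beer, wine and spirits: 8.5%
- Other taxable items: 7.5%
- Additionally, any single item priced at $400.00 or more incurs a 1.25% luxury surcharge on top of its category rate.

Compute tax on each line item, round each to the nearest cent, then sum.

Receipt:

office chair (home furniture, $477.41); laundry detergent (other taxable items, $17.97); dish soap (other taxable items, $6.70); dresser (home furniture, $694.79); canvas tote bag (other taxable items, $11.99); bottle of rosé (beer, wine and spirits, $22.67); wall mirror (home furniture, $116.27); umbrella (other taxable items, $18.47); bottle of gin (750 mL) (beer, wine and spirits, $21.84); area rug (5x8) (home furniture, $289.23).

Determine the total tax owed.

Office chair $477.41: home furniture → 3.75% + 1.25% surcharge = 5% → $23.87
Laundry detergent $17.97: other taxable items → 7.5% → $1.35
Dish soap $6.70: other taxable items → 7.5% → $0.50
Dresser $694.79: home furniture → 3.75% + 1.25% surcharge = 5% → $34.74
Canvas tote bag $11.99: other taxable items → 7.5% → $0.90
Bottle of rosé $22.67: beer, wine and spirits → 8.5% → $1.93
Wall mirror $116.27: home furniture → 3.75% → $4.36
Umbrella $18.47: other taxable items → 7.5% → $1.39
Bottle of gin (750 mL) $21.84: beer, wine and spirits → 8.5% → $1.86
Area rug (5x8) $289.23: home furniture → 3.75% → $10.85
Total tax = $23.87 + $1.35 + $0.50 + $34.74 + $0.90 + $1.93 + $4.36 + $1.39 + $1.86 + $10.85 = $81.75

$81.75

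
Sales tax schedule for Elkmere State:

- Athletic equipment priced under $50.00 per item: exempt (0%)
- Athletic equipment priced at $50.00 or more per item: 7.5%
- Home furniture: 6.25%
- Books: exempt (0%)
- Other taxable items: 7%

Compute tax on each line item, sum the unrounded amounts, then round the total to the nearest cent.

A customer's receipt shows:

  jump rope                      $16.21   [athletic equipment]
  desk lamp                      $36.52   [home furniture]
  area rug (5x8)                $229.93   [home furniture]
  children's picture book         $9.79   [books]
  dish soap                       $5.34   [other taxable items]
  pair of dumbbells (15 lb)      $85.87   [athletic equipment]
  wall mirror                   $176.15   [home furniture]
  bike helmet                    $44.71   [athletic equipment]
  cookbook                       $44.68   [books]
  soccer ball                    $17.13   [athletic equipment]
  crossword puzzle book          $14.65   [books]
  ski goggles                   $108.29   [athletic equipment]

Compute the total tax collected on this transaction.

$42.60

Jump rope $16.21: athletic equipment, under $50.00 → 0% → $0.00
Desk lamp $36.52: home furniture → 6.25% → $2.2825
Area rug (5x8) $229.93: home furniture → 6.25% → $14.370625
Children's picture book $9.79: books → 0% → $0.00
Dish soap $5.34: other taxable items → 7% → $0.3738
Pair of dumbbells (15 lb) $85.87: athletic equipment, $50.00 or more → 7.5% → $6.44025
Wall mirror $176.15: home furniture → 6.25% → $11.009375
Bike helmet $44.71: athletic equipment, under $50.00 → 0% → $0.00
Cookbook $44.68: books → 0% → $0.00
Soccer ball $17.13: athletic equipment, under $50.00 → 0% → $0.00
Crossword puzzle book $14.65: books → 0% → $0.00
Ski goggles $108.29: athletic equipment, $50.00 or more → 7.5% → $8.12175
Unrounded tax sum = $42.5983 → $42.60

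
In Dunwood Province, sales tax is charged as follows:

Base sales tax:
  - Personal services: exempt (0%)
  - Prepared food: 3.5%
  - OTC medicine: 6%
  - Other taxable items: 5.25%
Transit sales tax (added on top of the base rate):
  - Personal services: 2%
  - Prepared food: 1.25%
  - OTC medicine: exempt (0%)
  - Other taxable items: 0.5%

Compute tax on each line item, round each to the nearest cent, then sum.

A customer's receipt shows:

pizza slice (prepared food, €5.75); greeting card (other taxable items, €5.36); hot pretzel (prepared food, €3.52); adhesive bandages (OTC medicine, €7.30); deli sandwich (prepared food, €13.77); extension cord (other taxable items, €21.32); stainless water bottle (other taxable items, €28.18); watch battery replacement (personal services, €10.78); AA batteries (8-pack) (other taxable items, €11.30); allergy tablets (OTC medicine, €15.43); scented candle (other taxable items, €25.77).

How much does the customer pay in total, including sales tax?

€156.45

Pizza slice €5.75: prepared food → 3.5% + 1.25% transit = 4.75% → €0.27
Greeting card €5.36: other taxable items → 5.25% + 0.5% transit = 5.75% → €0.31
Hot pretzel €3.52: prepared food → 3.5% + 1.25% transit = 4.75% → €0.17
Adhesive bandages €7.30: OTC medicine → 6% + 0% transit = 6% → €0.44
Deli sandwich €13.77: prepared food → 3.5% + 1.25% transit = 4.75% → €0.65
Extension cord €21.32: other taxable items → 5.25% + 0.5% transit = 5.75% → €1.23
Stainless water bottle €28.18: other taxable items → 5.25% + 0.5% transit = 5.75% → €1.62
Watch battery replacement €10.78: personal services → 0% + 2% transit = 2% → €0.22
AA batteries (8-pack) €11.30: other taxable items → 5.25% + 0.5% transit = 5.75% → €0.65
Allergy tablets €15.43: OTC medicine → 6% + 0% transit = 6% → €0.93
Scented candle €25.77: other taxable items → 5.25% + 0.5% transit = 5.75% → €1.48
Subtotal = €148.48; tax = €7.97; total due = €156.45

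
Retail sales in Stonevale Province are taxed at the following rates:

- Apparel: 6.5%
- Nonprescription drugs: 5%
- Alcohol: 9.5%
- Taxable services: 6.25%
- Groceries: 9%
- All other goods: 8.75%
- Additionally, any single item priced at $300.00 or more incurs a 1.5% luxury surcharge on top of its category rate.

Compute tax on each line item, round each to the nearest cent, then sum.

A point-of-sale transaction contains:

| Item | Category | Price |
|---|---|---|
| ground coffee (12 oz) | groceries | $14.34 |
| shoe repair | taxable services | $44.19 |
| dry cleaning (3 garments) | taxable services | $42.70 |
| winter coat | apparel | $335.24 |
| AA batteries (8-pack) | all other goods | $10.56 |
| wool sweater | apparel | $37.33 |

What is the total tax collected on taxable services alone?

$5.43

Shoe repair $44.19: taxable services → 6.25% → $2.76
Dry cleaning (3 garments) $42.70: taxable services → 6.25% → $2.67
Tax on taxable services = $2.76 + $2.67 = $5.43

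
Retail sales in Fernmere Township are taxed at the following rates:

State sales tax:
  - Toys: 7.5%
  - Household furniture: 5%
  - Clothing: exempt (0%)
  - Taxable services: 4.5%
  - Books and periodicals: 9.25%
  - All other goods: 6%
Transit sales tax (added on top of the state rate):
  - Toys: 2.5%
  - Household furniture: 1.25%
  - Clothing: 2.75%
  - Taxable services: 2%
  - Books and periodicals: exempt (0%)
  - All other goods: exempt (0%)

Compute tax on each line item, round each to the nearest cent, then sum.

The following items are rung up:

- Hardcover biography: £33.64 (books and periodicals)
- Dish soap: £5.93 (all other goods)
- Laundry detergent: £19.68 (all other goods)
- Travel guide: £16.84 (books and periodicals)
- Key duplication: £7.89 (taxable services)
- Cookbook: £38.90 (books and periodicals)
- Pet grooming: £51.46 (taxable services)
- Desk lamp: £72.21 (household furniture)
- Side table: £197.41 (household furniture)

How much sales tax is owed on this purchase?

£30.51

Hardcover biography £33.64: books and periodicals → 9.25% + 0% transit = 9.25% → £3.11
Dish soap £5.93: all other goods → 6% + 0% transit = 6% → £0.36
Laundry detergent £19.68: all other goods → 6% + 0% transit = 6% → £1.18
Travel guide £16.84: books and periodicals → 9.25% + 0% transit = 9.25% → £1.56
Key duplication £7.89: taxable services → 4.5% + 2% transit = 6.5% → £0.51
Cookbook £38.90: books and periodicals → 9.25% + 0% transit = 9.25% → £3.60
Pet grooming £51.46: taxable services → 4.5% + 2% transit = 6.5% → £3.34
Desk lamp £72.21: household furniture → 5% + 1.25% transit = 6.25% → £4.51
Side table £197.41: household furniture → 5% + 1.25% transit = 6.25% → £12.34
Total tax = £3.11 + £0.36 + £1.18 + £1.56 + £0.51 + £3.60 + £3.34 + £4.51 + £12.34 = £30.51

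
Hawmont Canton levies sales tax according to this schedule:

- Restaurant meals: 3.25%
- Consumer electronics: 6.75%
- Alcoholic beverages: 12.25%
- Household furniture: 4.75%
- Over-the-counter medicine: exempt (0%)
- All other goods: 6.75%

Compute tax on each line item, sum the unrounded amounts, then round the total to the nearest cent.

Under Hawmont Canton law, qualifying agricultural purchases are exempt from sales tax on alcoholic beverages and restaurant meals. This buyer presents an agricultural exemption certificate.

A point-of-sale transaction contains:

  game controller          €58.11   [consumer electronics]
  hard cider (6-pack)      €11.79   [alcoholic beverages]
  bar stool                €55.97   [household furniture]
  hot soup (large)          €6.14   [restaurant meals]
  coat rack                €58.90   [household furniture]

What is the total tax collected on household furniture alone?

€5.46

Bar stool €55.97: household furniture → 4.75% → €2.658575
Coat rack €58.90: household furniture → 4.75% → €2.79775
Tax on household furniture: unrounded sum = €5.456325 → €5.46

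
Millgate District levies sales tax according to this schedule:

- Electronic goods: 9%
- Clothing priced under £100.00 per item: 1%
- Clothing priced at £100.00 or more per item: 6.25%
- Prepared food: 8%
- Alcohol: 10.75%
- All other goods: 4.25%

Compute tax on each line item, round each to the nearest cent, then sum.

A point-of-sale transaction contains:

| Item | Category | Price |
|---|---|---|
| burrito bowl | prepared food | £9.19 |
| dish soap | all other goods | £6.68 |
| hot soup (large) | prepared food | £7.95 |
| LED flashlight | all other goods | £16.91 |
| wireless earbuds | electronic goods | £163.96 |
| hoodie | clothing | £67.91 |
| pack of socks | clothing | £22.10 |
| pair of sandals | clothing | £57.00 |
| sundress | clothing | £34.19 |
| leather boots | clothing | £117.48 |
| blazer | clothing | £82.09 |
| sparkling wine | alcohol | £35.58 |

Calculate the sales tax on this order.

Burrito bowl £9.19: prepared food → 8% → £0.74
Dish soap £6.68: all other goods → 4.25% → £0.28
Hot soup (large) £7.95: prepared food → 8% → £0.64
LED flashlight £16.91: all other goods → 4.25% → £0.72
Wireless earbuds £163.96: electronic goods → 9% → £14.76
Hoodie £67.91: clothing, under £100.00 → 1% → £0.68
Pack of socks £22.10: clothing, under £100.00 → 1% → £0.22
Pair of sandals £57.00: clothing, under £100.00 → 1% → £0.57
Sundress £34.19: clothing, under £100.00 → 1% → £0.34
Leather boots £117.48: clothing, £100.00 or more → 6.25% → £7.34
Blazer £82.09: clothing, under £100.00 → 1% → £0.82
Sparkling wine £35.58: alcohol → 10.75% → £3.82
Total tax = £0.74 + £0.28 + £0.64 + £0.72 + £14.76 + £0.68 + £0.22 + £0.57 + £0.34 + £7.34 + £0.82 + £3.82 = £30.93

£30.93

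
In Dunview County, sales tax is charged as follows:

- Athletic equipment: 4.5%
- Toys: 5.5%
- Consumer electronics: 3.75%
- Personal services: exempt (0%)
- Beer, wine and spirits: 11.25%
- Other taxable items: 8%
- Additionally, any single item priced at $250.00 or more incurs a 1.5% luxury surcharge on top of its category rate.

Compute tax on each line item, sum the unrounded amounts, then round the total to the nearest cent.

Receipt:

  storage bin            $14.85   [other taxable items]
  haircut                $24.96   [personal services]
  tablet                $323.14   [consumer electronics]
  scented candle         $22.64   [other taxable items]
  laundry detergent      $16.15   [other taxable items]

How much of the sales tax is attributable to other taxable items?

Storage bin $14.85: other taxable items → 8% → $1.188
Scented candle $22.64: other taxable items → 8% → $1.8112
Laundry detergent $16.15: other taxable items → 8% → $1.292
Tax on other taxable items: unrounded sum = $4.2912 → $4.29

$4.29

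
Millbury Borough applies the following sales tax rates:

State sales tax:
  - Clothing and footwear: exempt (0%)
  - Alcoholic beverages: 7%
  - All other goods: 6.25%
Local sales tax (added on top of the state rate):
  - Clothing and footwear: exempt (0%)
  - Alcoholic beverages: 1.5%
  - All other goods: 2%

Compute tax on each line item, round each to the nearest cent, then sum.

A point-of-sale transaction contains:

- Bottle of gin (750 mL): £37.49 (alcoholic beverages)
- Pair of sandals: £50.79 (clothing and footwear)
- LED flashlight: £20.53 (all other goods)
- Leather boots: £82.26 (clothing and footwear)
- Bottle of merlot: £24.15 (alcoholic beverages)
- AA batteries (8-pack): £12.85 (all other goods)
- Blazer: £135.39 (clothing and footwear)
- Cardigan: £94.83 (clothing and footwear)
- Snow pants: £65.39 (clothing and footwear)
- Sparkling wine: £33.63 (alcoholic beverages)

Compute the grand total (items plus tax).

Bottle of gin (750 mL) £37.49: alcoholic beverages → 7% + 1.5% local = 8.5% → £3.19
Pair of sandals £50.79: clothing and footwear → 0% + 0% local = 0% → £0.00
LED flashlight £20.53: all other goods → 6.25% + 2% local = 8.25% → £1.69
Leather boots £82.26: clothing and footwear → 0% + 0% local = 0% → £0.00
Bottle of merlot £24.15: alcoholic beverages → 7% + 1.5% local = 8.5% → £2.05
AA batteries (8-pack) £12.85: all other goods → 6.25% + 2% local = 8.25% → £1.06
Blazer £135.39: clothing and footwear → 0% + 0% local = 0% → £0.00
Cardigan £94.83: clothing and footwear → 0% + 0% local = 0% → £0.00
Snow pants £65.39: clothing and footwear → 0% + 0% local = 0% → £0.00
Sparkling wine £33.63: alcoholic beverages → 7% + 1.5% local = 8.5% → £2.86
Subtotal = £557.31; tax = £10.85; total due = £568.16

£568.16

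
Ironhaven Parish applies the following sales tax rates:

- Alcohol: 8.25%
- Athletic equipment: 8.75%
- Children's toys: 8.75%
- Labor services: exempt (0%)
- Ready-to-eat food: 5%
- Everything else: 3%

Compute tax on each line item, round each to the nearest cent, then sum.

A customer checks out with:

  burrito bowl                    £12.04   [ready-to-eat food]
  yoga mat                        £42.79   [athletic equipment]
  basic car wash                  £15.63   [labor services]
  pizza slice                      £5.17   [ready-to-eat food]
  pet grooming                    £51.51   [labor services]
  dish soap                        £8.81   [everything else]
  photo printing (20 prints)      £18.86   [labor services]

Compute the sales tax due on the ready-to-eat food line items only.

Burrito bowl £12.04: ready-to-eat food → 5% → £0.60
Pizza slice £5.17: ready-to-eat food → 5% → £0.26
Tax on ready-to-eat food = £0.60 + £0.26 = £0.86

£0.86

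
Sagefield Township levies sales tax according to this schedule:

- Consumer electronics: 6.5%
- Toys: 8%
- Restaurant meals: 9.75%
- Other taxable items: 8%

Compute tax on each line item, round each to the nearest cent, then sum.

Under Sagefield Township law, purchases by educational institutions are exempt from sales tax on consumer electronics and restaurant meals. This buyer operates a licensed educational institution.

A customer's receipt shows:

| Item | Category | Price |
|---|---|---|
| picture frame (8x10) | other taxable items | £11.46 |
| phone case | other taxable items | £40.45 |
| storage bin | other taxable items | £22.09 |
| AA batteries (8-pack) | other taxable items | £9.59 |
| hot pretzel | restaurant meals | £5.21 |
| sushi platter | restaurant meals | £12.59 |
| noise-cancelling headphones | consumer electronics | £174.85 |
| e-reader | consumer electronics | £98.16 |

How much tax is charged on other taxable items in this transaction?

£6.70

Picture frame (8x10) £11.46: other taxable items → 8% → £0.92
Phone case £40.45: other taxable items → 8% → £3.24
Storage bin £22.09: other taxable items → 8% → £1.77
AA batteries (8-pack) £9.59: other taxable items → 8% → £0.77
Tax on other taxable items = £0.92 + £3.24 + £1.77 + £0.77 = £6.70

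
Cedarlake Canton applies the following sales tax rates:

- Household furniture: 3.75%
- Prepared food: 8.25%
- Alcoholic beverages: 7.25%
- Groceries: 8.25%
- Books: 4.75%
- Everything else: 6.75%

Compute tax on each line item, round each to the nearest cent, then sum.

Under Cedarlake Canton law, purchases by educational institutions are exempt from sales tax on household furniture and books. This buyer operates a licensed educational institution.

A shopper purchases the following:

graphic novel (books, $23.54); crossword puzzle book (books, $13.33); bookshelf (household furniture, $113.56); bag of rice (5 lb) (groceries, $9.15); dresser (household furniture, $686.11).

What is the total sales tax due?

Graphic novel $23.54: books, buyer-exempt → 0% → $0.00
Crossword puzzle book $13.33: books, buyer-exempt → 0% → $0.00
Bookshelf $113.56: household furniture, buyer-exempt → 0% → $0.00
Bag of rice (5 lb) $9.15: groceries → 8.25% → $0.75
Dresser $686.11: household furniture, buyer-exempt → 0% → $0.00
Total tax = $0.75

$0.75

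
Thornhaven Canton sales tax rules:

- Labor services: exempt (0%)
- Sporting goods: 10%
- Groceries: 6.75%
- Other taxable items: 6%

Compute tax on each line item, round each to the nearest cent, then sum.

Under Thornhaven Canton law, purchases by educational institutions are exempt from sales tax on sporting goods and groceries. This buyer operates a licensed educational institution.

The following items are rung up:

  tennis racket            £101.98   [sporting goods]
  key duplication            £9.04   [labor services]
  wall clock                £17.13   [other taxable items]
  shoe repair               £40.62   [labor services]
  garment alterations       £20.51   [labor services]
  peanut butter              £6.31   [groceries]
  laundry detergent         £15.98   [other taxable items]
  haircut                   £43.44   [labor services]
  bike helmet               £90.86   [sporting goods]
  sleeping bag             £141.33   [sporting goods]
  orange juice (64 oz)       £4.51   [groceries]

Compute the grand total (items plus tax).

Tennis racket £101.98: sporting goods, buyer-exempt → 0% → £0.00
Key duplication £9.04: labor services → 0% → £0.00
Wall clock £17.13: other taxable items → 6% → £1.03
Shoe repair £40.62: labor services → 0% → £0.00
Garment alterations £20.51: labor services → 0% → £0.00
Peanut butter £6.31: groceries, buyer-exempt → 0% → £0.00
Laundry detergent £15.98: other taxable items → 6% → £0.96
Haircut £43.44: labor services → 0% → £0.00
Bike helmet £90.86: sporting goods, buyer-exempt → 0% → £0.00
Sleeping bag £141.33: sporting goods, buyer-exempt → 0% → £0.00
Orange juice (64 oz) £4.51: groceries, buyer-exempt → 0% → £0.00
Subtotal = £491.71; tax = £1.99; total due = £493.70

£493.70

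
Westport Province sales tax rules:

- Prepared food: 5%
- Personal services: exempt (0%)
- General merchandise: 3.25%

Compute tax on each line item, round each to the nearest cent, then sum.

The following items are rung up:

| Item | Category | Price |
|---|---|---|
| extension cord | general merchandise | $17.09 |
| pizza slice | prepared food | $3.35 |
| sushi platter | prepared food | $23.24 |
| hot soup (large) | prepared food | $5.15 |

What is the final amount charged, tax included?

Extension cord $17.09: general merchandise → 3.25% → $0.56
Pizza slice $3.35: prepared food → 5% → $0.17
Sushi platter $23.24: prepared food → 5% → $1.16
Hot soup (large) $5.15: prepared food → 5% → $0.26
Subtotal = $48.83; tax = $2.15; total due = $50.98

$50.98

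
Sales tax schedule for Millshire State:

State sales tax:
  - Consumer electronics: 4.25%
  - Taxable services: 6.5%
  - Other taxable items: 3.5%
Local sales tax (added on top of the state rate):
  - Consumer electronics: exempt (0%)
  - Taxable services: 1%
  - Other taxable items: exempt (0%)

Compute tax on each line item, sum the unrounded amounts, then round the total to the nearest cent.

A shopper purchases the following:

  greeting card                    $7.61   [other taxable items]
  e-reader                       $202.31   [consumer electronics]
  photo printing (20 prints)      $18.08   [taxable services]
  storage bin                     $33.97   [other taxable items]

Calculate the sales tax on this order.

$11.41

Greeting card $7.61: other taxable items → 3.5% + 0% local = 3.5% → $0.26635
E-reader $202.31: consumer electronics → 4.25% + 0% local = 4.25% → $8.598175
Photo printing (20 prints) $18.08: taxable services → 6.5% + 1% local = 7.5% → $1.356
Storage bin $33.97: other taxable items → 3.5% + 0% local = 3.5% → $1.18895
Unrounded tax sum = $11.409475 → $11.41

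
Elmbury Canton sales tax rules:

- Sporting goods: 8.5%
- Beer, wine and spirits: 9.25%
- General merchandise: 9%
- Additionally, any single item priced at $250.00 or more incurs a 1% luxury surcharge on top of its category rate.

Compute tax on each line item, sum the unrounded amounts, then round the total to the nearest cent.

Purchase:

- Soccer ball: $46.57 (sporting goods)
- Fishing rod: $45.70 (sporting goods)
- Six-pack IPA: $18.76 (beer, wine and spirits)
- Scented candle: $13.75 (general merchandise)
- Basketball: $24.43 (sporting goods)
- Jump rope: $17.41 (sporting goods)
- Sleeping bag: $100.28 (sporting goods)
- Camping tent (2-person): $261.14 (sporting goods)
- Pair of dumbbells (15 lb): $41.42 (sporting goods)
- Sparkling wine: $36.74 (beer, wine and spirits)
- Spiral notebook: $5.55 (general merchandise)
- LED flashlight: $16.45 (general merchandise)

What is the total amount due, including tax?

Soccer ball $46.57: sporting goods → 8.5% → $3.95845
Fishing rod $45.70: sporting goods → 8.5% → $3.8845
Six-pack IPA $18.76: beer, wine and spirits → 9.25% → $1.7353
Scented candle $13.75: general merchandise → 9% → $1.2375
Basketball $24.43: sporting goods → 8.5% → $2.07655
Jump rope $17.41: sporting goods → 8.5% → $1.47985
Sleeping bag $100.28: sporting goods → 8.5% → $8.5238
Camping tent (2-person) $261.14: sporting goods → 8.5% + 1% surcharge = 9.5% → $24.8083
Pair of dumbbells (15 lb) $41.42: sporting goods → 8.5% → $3.5207
Sparkling wine $36.74: beer, wine and spirits → 9.25% → $3.39845
Spiral notebook $5.55: general merchandise → 9% → $0.4995
LED flashlight $16.45: general merchandise → 9% → $1.4805
Subtotal = $628.20; unrounded tax = $56.6034 → $56.60; total due = $684.80

$684.80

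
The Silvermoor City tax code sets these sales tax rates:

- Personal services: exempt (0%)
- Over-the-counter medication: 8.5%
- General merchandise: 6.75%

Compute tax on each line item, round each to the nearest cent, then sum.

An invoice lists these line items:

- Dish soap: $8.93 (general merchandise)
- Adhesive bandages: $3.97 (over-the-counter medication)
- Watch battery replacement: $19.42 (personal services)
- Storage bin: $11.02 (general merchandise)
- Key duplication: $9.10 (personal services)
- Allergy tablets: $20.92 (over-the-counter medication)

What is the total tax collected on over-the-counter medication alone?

$2.12

Adhesive bandages $3.97: over-the-counter medication → 8.5% → $0.34
Allergy tablets $20.92: over-the-counter medication → 8.5% → $1.78
Tax on over-the-counter medication = $0.34 + $1.78 = $2.12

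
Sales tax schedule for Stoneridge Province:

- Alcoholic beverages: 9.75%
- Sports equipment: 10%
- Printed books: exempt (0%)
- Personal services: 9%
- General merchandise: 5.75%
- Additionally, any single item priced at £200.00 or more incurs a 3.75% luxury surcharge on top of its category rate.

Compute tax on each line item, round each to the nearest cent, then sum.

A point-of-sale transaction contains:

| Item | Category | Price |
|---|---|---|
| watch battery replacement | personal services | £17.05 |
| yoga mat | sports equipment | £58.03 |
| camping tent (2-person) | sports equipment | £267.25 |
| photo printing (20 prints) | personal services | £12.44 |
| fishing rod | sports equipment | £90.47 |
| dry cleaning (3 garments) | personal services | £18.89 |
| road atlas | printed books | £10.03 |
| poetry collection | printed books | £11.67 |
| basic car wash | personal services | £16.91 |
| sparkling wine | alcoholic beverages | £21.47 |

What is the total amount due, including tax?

£583.77

Watch battery replacement £17.05: personal services → 9% → £1.53
Yoga mat £58.03: sports equipment → 10% → £5.80
Camping tent (2-person) £267.25: sports equipment → 10% + 3.75% surcharge = 13.75% → £36.75
Photo printing (20 prints) £12.44: personal services → 9% → £1.12
Fishing rod £90.47: sports equipment → 10% → £9.05
Dry cleaning (3 garments) £18.89: personal services → 9% → £1.70
Road atlas £10.03: printed books → 0% → £0.00
Poetry collection £11.67: printed books → 0% → £0.00
Basic car wash £16.91: personal services → 9% → £1.52
Sparkling wine £21.47: alcoholic beverages → 9.75% → £2.09
Subtotal = £524.21; tax = £59.56; total due = £583.77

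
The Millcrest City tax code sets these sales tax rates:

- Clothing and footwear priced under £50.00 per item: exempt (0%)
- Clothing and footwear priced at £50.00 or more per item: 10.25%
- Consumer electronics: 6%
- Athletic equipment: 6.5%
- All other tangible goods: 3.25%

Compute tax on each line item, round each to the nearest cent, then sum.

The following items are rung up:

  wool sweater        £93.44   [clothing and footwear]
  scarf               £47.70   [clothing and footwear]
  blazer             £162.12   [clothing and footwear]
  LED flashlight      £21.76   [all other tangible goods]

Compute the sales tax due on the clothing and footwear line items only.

Wool sweater £93.44: clothing and footwear, £50.00 or more → 10.25% → £9.58
Scarf £47.70: clothing and footwear, under £50.00 → 0% → £0.00
Blazer £162.12: clothing and footwear, £50.00 or more → 10.25% → £16.62
Tax on clothing and footwear = £9.58 + £0.00 + £16.62 = £26.20

£26.20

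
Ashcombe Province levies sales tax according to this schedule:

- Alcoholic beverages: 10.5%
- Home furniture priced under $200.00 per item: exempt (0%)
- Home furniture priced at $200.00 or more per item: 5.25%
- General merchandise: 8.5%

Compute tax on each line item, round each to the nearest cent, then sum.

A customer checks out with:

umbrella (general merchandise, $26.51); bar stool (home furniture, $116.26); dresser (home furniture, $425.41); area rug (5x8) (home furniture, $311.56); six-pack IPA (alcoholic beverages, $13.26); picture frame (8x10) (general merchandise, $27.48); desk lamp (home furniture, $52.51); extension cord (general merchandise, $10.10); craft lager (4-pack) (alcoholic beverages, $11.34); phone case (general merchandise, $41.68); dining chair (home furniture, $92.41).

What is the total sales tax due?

$50.26

Umbrella $26.51: general merchandise → 8.5% → $2.25
Bar stool $116.26: home furniture, under $200.00 → 0% → $0.00
Dresser $425.41: home furniture, $200.00 or more → 5.25% → $22.33
Area rug (5x8) $311.56: home furniture, $200.00 or more → 5.25% → $16.36
Six-pack IPA $13.26: alcoholic beverages → 10.5% → $1.39
Picture frame (8x10) $27.48: general merchandise → 8.5% → $2.34
Desk lamp $52.51: home furniture, under $200.00 → 0% → $0.00
Extension cord $10.10: general merchandise → 8.5% → $0.86
Craft lager (4-pack) $11.34: alcoholic beverages → 10.5% → $1.19
Phone case $41.68: general merchandise → 8.5% → $3.54
Dining chair $92.41: home furniture, under $200.00 → 0% → $0.00
Total tax = $2.25 + $22.33 + $16.36 + $1.39 + $2.34 + $0.86 + $1.19 + $3.54 = $50.26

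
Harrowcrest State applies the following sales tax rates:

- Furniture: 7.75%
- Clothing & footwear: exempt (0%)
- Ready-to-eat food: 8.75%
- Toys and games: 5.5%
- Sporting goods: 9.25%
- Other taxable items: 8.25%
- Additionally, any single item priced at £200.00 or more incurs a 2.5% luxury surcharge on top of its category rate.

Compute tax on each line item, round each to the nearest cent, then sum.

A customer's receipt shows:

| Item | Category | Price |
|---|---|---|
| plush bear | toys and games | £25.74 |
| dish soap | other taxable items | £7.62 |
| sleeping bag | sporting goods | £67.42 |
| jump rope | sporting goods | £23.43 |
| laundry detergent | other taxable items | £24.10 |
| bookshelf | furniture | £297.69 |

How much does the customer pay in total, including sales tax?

Plush bear £25.74: toys and games → 5.5% → £1.42
Dish soap £7.62: other taxable items → 8.25% → £0.63
Sleeping bag £67.42: sporting goods → 9.25% → £6.24
Jump rope £23.43: sporting goods → 9.25% → £2.17
Laundry detergent £24.10: other taxable items → 8.25% → £1.99
Bookshelf £297.69: furniture → 7.75% + 2.5% surcharge = 10.25% → £30.51
Subtotal = £446.00; tax = £42.96; total due = £488.96

£488.96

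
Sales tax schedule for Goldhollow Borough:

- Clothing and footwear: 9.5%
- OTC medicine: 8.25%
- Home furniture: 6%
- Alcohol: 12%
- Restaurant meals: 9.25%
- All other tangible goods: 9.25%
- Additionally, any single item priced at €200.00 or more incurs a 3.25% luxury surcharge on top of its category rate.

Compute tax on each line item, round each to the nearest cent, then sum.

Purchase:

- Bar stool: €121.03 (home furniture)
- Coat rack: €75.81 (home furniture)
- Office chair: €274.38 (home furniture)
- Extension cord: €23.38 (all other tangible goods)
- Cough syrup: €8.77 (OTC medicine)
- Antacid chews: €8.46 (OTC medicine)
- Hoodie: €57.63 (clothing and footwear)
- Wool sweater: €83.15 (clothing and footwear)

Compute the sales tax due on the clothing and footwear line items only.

€13.37

Hoodie €57.63: clothing and footwear → 9.5% → €5.47
Wool sweater €83.15: clothing and footwear → 9.5% → €7.90
Tax on clothing and footwear = €5.47 + €7.90 = €13.37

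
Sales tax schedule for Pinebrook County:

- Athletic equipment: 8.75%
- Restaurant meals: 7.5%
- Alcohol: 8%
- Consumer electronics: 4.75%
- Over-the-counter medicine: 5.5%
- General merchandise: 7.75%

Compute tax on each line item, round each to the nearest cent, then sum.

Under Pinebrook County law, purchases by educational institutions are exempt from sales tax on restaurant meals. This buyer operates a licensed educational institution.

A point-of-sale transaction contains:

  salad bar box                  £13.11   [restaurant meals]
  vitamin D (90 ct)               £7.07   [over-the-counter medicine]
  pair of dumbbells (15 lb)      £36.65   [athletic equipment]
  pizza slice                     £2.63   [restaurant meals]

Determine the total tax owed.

Salad bar box £13.11: restaurant meals, buyer-exempt → 0% → £0.00
Vitamin D (90 ct) £7.07: over-the-counter medicine → 5.5% → £0.39
Pair of dumbbells (15 lb) £36.65: athletic equipment → 8.75% → £3.21
Pizza slice £2.63: restaurant meals, buyer-exempt → 0% → £0.00
Total tax = £0.39 + £3.21 = £3.60

£3.60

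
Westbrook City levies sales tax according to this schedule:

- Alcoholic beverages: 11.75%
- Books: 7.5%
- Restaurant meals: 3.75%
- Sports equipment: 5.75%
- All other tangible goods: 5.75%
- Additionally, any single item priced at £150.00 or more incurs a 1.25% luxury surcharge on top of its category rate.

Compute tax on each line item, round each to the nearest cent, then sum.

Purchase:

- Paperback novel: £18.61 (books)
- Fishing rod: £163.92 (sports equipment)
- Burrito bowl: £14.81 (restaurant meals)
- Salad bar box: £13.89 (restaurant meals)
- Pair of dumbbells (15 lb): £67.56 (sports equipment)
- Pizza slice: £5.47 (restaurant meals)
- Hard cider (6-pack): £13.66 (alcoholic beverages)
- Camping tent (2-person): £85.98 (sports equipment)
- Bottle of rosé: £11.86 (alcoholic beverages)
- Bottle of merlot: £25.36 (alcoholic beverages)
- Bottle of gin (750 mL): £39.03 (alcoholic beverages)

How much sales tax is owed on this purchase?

£33.55

Paperback novel £18.61: books → 7.5% → £1.40
Fishing rod £163.92: sports equipment → 5.75% + 1.25% surcharge = 7% → £11.47
Burrito bowl £14.81: restaurant meals → 3.75% → £0.56
Salad bar box £13.89: restaurant meals → 3.75% → £0.52
Pair of dumbbells (15 lb) £67.56: sports equipment → 5.75% → £3.88
Pizza slice £5.47: restaurant meals → 3.75% → £0.21
Hard cider (6-pack) £13.66: alcoholic beverages → 11.75% → £1.61
Camping tent (2-person) £85.98: sports equipment → 5.75% → £4.94
Bottle of rosé £11.86: alcoholic beverages → 11.75% → £1.39
Bottle of merlot £25.36: alcoholic beverages → 11.75% → £2.98
Bottle of gin (750 mL) £39.03: alcoholic beverages → 11.75% → £4.59
Total tax = £1.40 + £11.47 + £0.56 + £0.52 + £3.88 + £0.21 + £1.61 + £4.94 + £1.39 + £2.98 + £4.59 = £33.55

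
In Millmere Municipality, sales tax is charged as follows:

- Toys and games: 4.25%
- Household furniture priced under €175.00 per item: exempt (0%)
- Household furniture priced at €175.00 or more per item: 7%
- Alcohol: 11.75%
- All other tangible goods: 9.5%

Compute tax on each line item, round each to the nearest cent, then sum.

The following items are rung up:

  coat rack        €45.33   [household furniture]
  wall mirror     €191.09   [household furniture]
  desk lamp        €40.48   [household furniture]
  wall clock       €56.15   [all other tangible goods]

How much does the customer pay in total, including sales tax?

Coat rack €45.33: household furniture, under €175.00 → 0% → €0.00
Wall mirror €191.09: household furniture, €175.00 or more → 7% → €13.38
Desk lamp €40.48: household furniture, under €175.00 → 0% → €0.00
Wall clock €56.15: all other tangible goods → 9.5% → €5.33
Subtotal = €333.05; tax = €18.71; total due = €351.76

€351.76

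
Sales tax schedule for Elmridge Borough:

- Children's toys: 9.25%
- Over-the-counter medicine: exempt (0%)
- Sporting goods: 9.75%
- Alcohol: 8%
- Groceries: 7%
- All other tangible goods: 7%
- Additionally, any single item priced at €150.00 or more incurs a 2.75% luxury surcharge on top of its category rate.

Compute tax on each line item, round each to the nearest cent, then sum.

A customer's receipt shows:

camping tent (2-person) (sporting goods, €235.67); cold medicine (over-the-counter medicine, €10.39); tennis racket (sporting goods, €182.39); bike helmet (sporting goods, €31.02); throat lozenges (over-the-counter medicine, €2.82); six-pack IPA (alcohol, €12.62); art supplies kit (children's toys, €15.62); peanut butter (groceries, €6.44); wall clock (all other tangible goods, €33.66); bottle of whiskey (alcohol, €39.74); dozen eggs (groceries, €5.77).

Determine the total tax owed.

€64.12

Camping tent (2-person) €235.67: sporting goods → 9.75% + 2.75% surcharge = 12.5% → €29.46
Cold medicine €10.39: over-the-counter medicine → 0% → €0.00
Tennis racket €182.39: sporting goods → 9.75% + 2.75% surcharge = 12.5% → €22.80
Bike helmet €31.02: sporting goods → 9.75% → €3.02
Throat lozenges €2.82: over-the-counter medicine → 0% → €0.00
Six-pack IPA €12.62: alcohol → 8% → €1.01
Art supplies kit €15.62: children's toys → 9.25% → €1.44
Peanut butter €6.44: groceries → 7% → €0.45
Wall clock €33.66: all other tangible goods → 7% → €2.36
Bottle of whiskey €39.74: alcohol → 8% → €3.18
Dozen eggs €5.77: groceries → 7% → €0.40
Total tax = €29.46 + €22.80 + €3.02 + €1.01 + €1.44 + €0.45 + €2.36 + €3.18 + €0.40 = €64.12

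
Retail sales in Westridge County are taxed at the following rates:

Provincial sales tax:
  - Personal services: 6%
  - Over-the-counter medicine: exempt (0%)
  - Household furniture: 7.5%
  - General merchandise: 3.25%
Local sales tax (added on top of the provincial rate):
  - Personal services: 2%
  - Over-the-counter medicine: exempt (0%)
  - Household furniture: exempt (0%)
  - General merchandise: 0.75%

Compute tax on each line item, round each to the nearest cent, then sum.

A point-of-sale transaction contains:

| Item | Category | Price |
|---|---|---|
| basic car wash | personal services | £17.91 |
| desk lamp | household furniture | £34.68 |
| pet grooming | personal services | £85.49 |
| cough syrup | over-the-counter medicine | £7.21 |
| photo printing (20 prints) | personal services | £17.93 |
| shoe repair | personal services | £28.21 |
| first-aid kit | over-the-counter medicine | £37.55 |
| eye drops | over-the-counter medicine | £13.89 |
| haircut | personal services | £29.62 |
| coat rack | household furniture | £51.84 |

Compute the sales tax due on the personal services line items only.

£14.33

Basic car wash £17.91: personal services → 6% + 2% local = 8% → £1.43
Pet grooming £85.49: personal services → 6% + 2% local = 8% → £6.84
Photo printing (20 prints) £17.93: personal services → 6% + 2% local = 8% → £1.43
Shoe repair £28.21: personal services → 6% + 2% local = 8% → £2.26
Haircut £29.62: personal services → 6% + 2% local = 8% → £2.37
Tax on personal services = £1.43 + £6.84 + £1.43 + £2.26 + £2.37 = £14.33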